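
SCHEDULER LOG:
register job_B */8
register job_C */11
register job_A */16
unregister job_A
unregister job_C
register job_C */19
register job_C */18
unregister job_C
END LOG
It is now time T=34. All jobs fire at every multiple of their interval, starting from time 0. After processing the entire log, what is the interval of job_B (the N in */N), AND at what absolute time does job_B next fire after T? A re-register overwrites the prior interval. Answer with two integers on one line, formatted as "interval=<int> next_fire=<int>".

Op 1: register job_B */8 -> active={job_B:*/8}
Op 2: register job_C */11 -> active={job_B:*/8, job_C:*/11}
Op 3: register job_A */16 -> active={job_A:*/16, job_B:*/8, job_C:*/11}
Op 4: unregister job_A -> active={job_B:*/8, job_C:*/11}
Op 5: unregister job_C -> active={job_B:*/8}
Op 6: register job_C */19 -> active={job_B:*/8, job_C:*/19}
Op 7: register job_C */18 -> active={job_B:*/8, job_C:*/18}
Op 8: unregister job_C -> active={job_B:*/8}
Final interval of job_B = 8
Next fire of job_B after T=34: (34//8+1)*8 = 40

Answer: interval=8 next_fire=40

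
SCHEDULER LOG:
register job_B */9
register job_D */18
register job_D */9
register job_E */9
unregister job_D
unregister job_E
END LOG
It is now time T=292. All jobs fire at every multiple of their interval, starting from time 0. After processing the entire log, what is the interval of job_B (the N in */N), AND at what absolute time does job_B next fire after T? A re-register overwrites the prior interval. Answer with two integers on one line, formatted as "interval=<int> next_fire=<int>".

Op 1: register job_B */9 -> active={job_B:*/9}
Op 2: register job_D */18 -> active={job_B:*/9, job_D:*/18}
Op 3: register job_D */9 -> active={job_B:*/9, job_D:*/9}
Op 4: register job_E */9 -> active={job_B:*/9, job_D:*/9, job_E:*/9}
Op 5: unregister job_D -> active={job_B:*/9, job_E:*/9}
Op 6: unregister job_E -> active={job_B:*/9}
Final interval of job_B = 9
Next fire of job_B after T=292: (292//9+1)*9 = 297

Answer: interval=9 next_fire=297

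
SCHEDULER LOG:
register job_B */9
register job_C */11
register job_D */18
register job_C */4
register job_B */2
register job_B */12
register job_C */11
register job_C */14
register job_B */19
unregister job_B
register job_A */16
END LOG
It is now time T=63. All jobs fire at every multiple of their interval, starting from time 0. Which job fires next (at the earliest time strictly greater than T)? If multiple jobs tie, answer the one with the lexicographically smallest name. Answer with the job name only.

Op 1: register job_B */9 -> active={job_B:*/9}
Op 2: register job_C */11 -> active={job_B:*/9, job_C:*/11}
Op 3: register job_D */18 -> active={job_B:*/9, job_C:*/11, job_D:*/18}
Op 4: register job_C */4 -> active={job_B:*/9, job_C:*/4, job_D:*/18}
Op 5: register job_B */2 -> active={job_B:*/2, job_C:*/4, job_D:*/18}
Op 6: register job_B */12 -> active={job_B:*/12, job_C:*/4, job_D:*/18}
Op 7: register job_C */11 -> active={job_B:*/12, job_C:*/11, job_D:*/18}
Op 8: register job_C */14 -> active={job_B:*/12, job_C:*/14, job_D:*/18}
Op 9: register job_B */19 -> active={job_B:*/19, job_C:*/14, job_D:*/18}
Op 10: unregister job_B -> active={job_C:*/14, job_D:*/18}
Op 11: register job_A */16 -> active={job_A:*/16, job_C:*/14, job_D:*/18}
  job_A: interval 16, next fire after T=63 is 64
  job_C: interval 14, next fire after T=63 is 70
  job_D: interval 18, next fire after T=63 is 72
Earliest = 64, winner (lex tiebreak) = job_A

Answer: job_A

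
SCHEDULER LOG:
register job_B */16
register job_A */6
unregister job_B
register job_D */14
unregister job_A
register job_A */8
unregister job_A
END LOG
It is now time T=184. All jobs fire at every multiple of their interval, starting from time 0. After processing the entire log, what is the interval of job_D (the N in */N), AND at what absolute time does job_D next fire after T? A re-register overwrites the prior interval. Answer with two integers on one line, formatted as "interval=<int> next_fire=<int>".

Op 1: register job_B */16 -> active={job_B:*/16}
Op 2: register job_A */6 -> active={job_A:*/6, job_B:*/16}
Op 3: unregister job_B -> active={job_A:*/6}
Op 4: register job_D */14 -> active={job_A:*/6, job_D:*/14}
Op 5: unregister job_A -> active={job_D:*/14}
Op 6: register job_A */8 -> active={job_A:*/8, job_D:*/14}
Op 7: unregister job_A -> active={job_D:*/14}
Final interval of job_D = 14
Next fire of job_D after T=184: (184//14+1)*14 = 196

Answer: interval=14 next_fire=196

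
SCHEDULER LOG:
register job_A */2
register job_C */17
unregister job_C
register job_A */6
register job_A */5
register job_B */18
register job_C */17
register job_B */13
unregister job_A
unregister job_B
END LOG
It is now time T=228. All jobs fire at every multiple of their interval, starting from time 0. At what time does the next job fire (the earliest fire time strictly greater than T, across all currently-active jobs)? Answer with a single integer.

Answer: 238

Derivation:
Op 1: register job_A */2 -> active={job_A:*/2}
Op 2: register job_C */17 -> active={job_A:*/2, job_C:*/17}
Op 3: unregister job_C -> active={job_A:*/2}
Op 4: register job_A */6 -> active={job_A:*/6}
Op 5: register job_A */5 -> active={job_A:*/5}
Op 6: register job_B */18 -> active={job_A:*/5, job_B:*/18}
Op 7: register job_C */17 -> active={job_A:*/5, job_B:*/18, job_C:*/17}
Op 8: register job_B */13 -> active={job_A:*/5, job_B:*/13, job_C:*/17}
Op 9: unregister job_A -> active={job_B:*/13, job_C:*/17}
Op 10: unregister job_B -> active={job_C:*/17}
  job_C: interval 17, next fire after T=228 is 238
Earliest fire time = 238 (job job_C)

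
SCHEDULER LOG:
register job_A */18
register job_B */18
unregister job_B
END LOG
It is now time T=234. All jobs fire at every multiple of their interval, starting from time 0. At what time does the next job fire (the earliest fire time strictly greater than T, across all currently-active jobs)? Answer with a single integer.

Answer: 252

Derivation:
Op 1: register job_A */18 -> active={job_A:*/18}
Op 2: register job_B */18 -> active={job_A:*/18, job_B:*/18}
Op 3: unregister job_B -> active={job_A:*/18}
  job_A: interval 18, next fire after T=234 is 252
Earliest fire time = 252 (job job_A)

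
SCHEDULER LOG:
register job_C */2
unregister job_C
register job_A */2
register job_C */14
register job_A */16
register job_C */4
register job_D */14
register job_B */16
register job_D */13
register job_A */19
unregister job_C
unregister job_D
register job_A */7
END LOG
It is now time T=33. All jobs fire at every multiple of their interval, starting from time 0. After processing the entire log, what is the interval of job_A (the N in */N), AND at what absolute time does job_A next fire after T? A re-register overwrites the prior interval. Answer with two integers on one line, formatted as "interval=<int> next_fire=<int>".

Op 1: register job_C */2 -> active={job_C:*/2}
Op 2: unregister job_C -> active={}
Op 3: register job_A */2 -> active={job_A:*/2}
Op 4: register job_C */14 -> active={job_A:*/2, job_C:*/14}
Op 5: register job_A */16 -> active={job_A:*/16, job_C:*/14}
Op 6: register job_C */4 -> active={job_A:*/16, job_C:*/4}
Op 7: register job_D */14 -> active={job_A:*/16, job_C:*/4, job_D:*/14}
Op 8: register job_B */16 -> active={job_A:*/16, job_B:*/16, job_C:*/4, job_D:*/14}
Op 9: register job_D */13 -> active={job_A:*/16, job_B:*/16, job_C:*/4, job_D:*/13}
Op 10: register job_A */19 -> active={job_A:*/19, job_B:*/16, job_C:*/4, job_D:*/13}
Op 11: unregister job_C -> active={job_A:*/19, job_B:*/16, job_D:*/13}
Op 12: unregister job_D -> active={job_A:*/19, job_B:*/16}
Op 13: register job_A */7 -> active={job_A:*/7, job_B:*/16}
Final interval of job_A = 7
Next fire of job_A after T=33: (33//7+1)*7 = 35

Answer: interval=7 next_fire=35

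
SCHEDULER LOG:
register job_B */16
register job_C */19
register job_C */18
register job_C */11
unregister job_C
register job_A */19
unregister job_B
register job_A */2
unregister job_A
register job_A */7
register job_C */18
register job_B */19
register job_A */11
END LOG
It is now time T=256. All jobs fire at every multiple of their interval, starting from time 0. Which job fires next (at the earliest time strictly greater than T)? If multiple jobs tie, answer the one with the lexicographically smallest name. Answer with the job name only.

Op 1: register job_B */16 -> active={job_B:*/16}
Op 2: register job_C */19 -> active={job_B:*/16, job_C:*/19}
Op 3: register job_C */18 -> active={job_B:*/16, job_C:*/18}
Op 4: register job_C */11 -> active={job_B:*/16, job_C:*/11}
Op 5: unregister job_C -> active={job_B:*/16}
Op 6: register job_A */19 -> active={job_A:*/19, job_B:*/16}
Op 7: unregister job_B -> active={job_A:*/19}
Op 8: register job_A */2 -> active={job_A:*/2}
Op 9: unregister job_A -> active={}
Op 10: register job_A */7 -> active={job_A:*/7}
Op 11: register job_C */18 -> active={job_A:*/7, job_C:*/18}
Op 12: register job_B */19 -> active={job_A:*/7, job_B:*/19, job_C:*/18}
Op 13: register job_A */11 -> active={job_A:*/11, job_B:*/19, job_C:*/18}
  job_A: interval 11, next fire after T=256 is 264
  job_B: interval 19, next fire after T=256 is 266
  job_C: interval 18, next fire after T=256 is 270
Earliest = 264, winner (lex tiebreak) = job_A

Answer: job_A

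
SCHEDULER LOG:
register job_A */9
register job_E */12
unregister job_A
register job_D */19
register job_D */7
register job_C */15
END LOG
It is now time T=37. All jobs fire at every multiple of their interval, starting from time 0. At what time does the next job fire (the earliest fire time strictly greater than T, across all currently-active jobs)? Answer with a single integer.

Answer: 42

Derivation:
Op 1: register job_A */9 -> active={job_A:*/9}
Op 2: register job_E */12 -> active={job_A:*/9, job_E:*/12}
Op 3: unregister job_A -> active={job_E:*/12}
Op 4: register job_D */19 -> active={job_D:*/19, job_E:*/12}
Op 5: register job_D */7 -> active={job_D:*/7, job_E:*/12}
Op 6: register job_C */15 -> active={job_C:*/15, job_D:*/7, job_E:*/12}
  job_C: interval 15, next fire after T=37 is 45
  job_D: interval 7, next fire after T=37 is 42
  job_E: interval 12, next fire after T=37 is 48
Earliest fire time = 42 (job job_D)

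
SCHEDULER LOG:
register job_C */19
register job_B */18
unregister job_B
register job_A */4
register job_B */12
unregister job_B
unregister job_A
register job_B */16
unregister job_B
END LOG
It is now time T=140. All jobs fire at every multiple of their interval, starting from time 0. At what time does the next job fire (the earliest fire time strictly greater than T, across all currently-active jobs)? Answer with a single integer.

Op 1: register job_C */19 -> active={job_C:*/19}
Op 2: register job_B */18 -> active={job_B:*/18, job_C:*/19}
Op 3: unregister job_B -> active={job_C:*/19}
Op 4: register job_A */4 -> active={job_A:*/4, job_C:*/19}
Op 5: register job_B */12 -> active={job_A:*/4, job_B:*/12, job_C:*/19}
Op 6: unregister job_B -> active={job_A:*/4, job_C:*/19}
Op 7: unregister job_A -> active={job_C:*/19}
Op 8: register job_B */16 -> active={job_B:*/16, job_C:*/19}
Op 9: unregister job_B -> active={job_C:*/19}
  job_C: interval 19, next fire after T=140 is 152
Earliest fire time = 152 (job job_C)

Answer: 152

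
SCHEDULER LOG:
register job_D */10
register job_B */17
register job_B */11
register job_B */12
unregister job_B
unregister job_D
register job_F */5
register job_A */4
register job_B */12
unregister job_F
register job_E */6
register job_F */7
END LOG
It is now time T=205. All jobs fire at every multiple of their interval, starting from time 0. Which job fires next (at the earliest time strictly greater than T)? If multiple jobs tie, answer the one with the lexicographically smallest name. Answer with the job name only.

Answer: job_A

Derivation:
Op 1: register job_D */10 -> active={job_D:*/10}
Op 2: register job_B */17 -> active={job_B:*/17, job_D:*/10}
Op 3: register job_B */11 -> active={job_B:*/11, job_D:*/10}
Op 4: register job_B */12 -> active={job_B:*/12, job_D:*/10}
Op 5: unregister job_B -> active={job_D:*/10}
Op 6: unregister job_D -> active={}
Op 7: register job_F */5 -> active={job_F:*/5}
Op 8: register job_A */4 -> active={job_A:*/4, job_F:*/5}
Op 9: register job_B */12 -> active={job_A:*/4, job_B:*/12, job_F:*/5}
Op 10: unregister job_F -> active={job_A:*/4, job_B:*/12}
Op 11: register job_E */6 -> active={job_A:*/4, job_B:*/12, job_E:*/6}
Op 12: register job_F */7 -> active={job_A:*/4, job_B:*/12, job_E:*/6, job_F:*/7}
  job_A: interval 4, next fire after T=205 is 208
  job_B: interval 12, next fire after T=205 is 216
  job_E: interval 6, next fire after T=205 is 210
  job_F: interval 7, next fire after T=205 is 210
Earliest = 208, winner (lex tiebreak) = job_A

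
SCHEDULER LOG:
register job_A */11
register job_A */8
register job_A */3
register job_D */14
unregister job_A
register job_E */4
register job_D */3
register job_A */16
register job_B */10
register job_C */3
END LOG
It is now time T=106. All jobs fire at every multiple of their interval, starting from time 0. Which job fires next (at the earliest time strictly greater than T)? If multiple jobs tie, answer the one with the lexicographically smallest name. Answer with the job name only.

Op 1: register job_A */11 -> active={job_A:*/11}
Op 2: register job_A */8 -> active={job_A:*/8}
Op 3: register job_A */3 -> active={job_A:*/3}
Op 4: register job_D */14 -> active={job_A:*/3, job_D:*/14}
Op 5: unregister job_A -> active={job_D:*/14}
Op 6: register job_E */4 -> active={job_D:*/14, job_E:*/4}
Op 7: register job_D */3 -> active={job_D:*/3, job_E:*/4}
Op 8: register job_A */16 -> active={job_A:*/16, job_D:*/3, job_E:*/4}
Op 9: register job_B */10 -> active={job_A:*/16, job_B:*/10, job_D:*/3, job_E:*/4}
Op 10: register job_C */3 -> active={job_A:*/16, job_B:*/10, job_C:*/3, job_D:*/3, job_E:*/4}
  job_A: interval 16, next fire after T=106 is 112
  job_B: interval 10, next fire after T=106 is 110
  job_C: interval 3, next fire after T=106 is 108
  job_D: interval 3, next fire after T=106 is 108
  job_E: interval 4, next fire after T=106 is 108
Earliest = 108, winner (lex tiebreak) = job_C

Answer: job_C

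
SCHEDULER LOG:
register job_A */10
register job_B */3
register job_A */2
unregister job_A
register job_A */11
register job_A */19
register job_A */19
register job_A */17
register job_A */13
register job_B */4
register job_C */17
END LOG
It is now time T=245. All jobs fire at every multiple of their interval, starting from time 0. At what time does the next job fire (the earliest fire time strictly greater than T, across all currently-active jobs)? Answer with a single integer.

Answer: 247

Derivation:
Op 1: register job_A */10 -> active={job_A:*/10}
Op 2: register job_B */3 -> active={job_A:*/10, job_B:*/3}
Op 3: register job_A */2 -> active={job_A:*/2, job_B:*/3}
Op 4: unregister job_A -> active={job_B:*/3}
Op 5: register job_A */11 -> active={job_A:*/11, job_B:*/3}
Op 6: register job_A */19 -> active={job_A:*/19, job_B:*/3}
Op 7: register job_A */19 -> active={job_A:*/19, job_B:*/3}
Op 8: register job_A */17 -> active={job_A:*/17, job_B:*/3}
Op 9: register job_A */13 -> active={job_A:*/13, job_B:*/3}
Op 10: register job_B */4 -> active={job_A:*/13, job_B:*/4}
Op 11: register job_C */17 -> active={job_A:*/13, job_B:*/4, job_C:*/17}
  job_A: interval 13, next fire after T=245 is 247
  job_B: interval 4, next fire after T=245 is 248
  job_C: interval 17, next fire after T=245 is 255
Earliest fire time = 247 (job job_A)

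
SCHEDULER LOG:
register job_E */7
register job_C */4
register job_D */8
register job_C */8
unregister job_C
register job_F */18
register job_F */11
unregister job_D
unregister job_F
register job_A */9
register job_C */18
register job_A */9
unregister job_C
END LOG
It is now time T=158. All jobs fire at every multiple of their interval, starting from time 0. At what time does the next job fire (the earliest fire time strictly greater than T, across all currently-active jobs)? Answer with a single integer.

Answer: 161

Derivation:
Op 1: register job_E */7 -> active={job_E:*/7}
Op 2: register job_C */4 -> active={job_C:*/4, job_E:*/7}
Op 3: register job_D */8 -> active={job_C:*/4, job_D:*/8, job_E:*/7}
Op 4: register job_C */8 -> active={job_C:*/8, job_D:*/8, job_E:*/7}
Op 5: unregister job_C -> active={job_D:*/8, job_E:*/7}
Op 6: register job_F */18 -> active={job_D:*/8, job_E:*/7, job_F:*/18}
Op 7: register job_F */11 -> active={job_D:*/8, job_E:*/7, job_F:*/11}
Op 8: unregister job_D -> active={job_E:*/7, job_F:*/11}
Op 9: unregister job_F -> active={job_E:*/7}
Op 10: register job_A */9 -> active={job_A:*/9, job_E:*/7}
Op 11: register job_C */18 -> active={job_A:*/9, job_C:*/18, job_E:*/7}
Op 12: register job_A */9 -> active={job_A:*/9, job_C:*/18, job_E:*/7}
Op 13: unregister job_C -> active={job_A:*/9, job_E:*/7}
  job_A: interval 9, next fire after T=158 is 162
  job_E: interval 7, next fire after T=158 is 161
Earliest fire time = 161 (job job_E)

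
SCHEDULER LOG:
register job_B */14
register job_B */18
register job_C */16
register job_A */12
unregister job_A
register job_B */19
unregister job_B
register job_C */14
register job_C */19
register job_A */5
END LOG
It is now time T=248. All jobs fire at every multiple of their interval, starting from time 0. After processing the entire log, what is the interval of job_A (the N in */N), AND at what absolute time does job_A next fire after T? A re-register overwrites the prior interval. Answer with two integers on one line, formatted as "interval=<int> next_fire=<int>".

Op 1: register job_B */14 -> active={job_B:*/14}
Op 2: register job_B */18 -> active={job_B:*/18}
Op 3: register job_C */16 -> active={job_B:*/18, job_C:*/16}
Op 4: register job_A */12 -> active={job_A:*/12, job_B:*/18, job_C:*/16}
Op 5: unregister job_A -> active={job_B:*/18, job_C:*/16}
Op 6: register job_B */19 -> active={job_B:*/19, job_C:*/16}
Op 7: unregister job_B -> active={job_C:*/16}
Op 8: register job_C */14 -> active={job_C:*/14}
Op 9: register job_C */19 -> active={job_C:*/19}
Op 10: register job_A */5 -> active={job_A:*/5, job_C:*/19}
Final interval of job_A = 5
Next fire of job_A after T=248: (248//5+1)*5 = 250

Answer: interval=5 next_fire=250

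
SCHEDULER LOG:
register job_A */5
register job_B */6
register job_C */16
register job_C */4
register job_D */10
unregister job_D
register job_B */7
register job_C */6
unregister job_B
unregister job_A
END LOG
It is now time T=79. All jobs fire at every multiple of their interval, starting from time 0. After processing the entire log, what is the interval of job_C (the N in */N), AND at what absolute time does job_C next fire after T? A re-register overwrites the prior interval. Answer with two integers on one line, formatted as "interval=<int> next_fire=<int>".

Answer: interval=6 next_fire=84

Derivation:
Op 1: register job_A */5 -> active={job_A:*/5}
Op 2: register job_B */6 -> active={job_A:*/5, job_B:*/6}
Op 3: register job_C */16 -> active={job_A:*/5, job_B:*/6, job_C:*/16}
Op 4: register job_C */4 -> active={job_A:*/5, job_B:*/6, job_C:*/4}
Op 5: register job_D */10 -> active={job_A:*/5, job_B:*/6, job_C:*/4, job_D:*/10}
Op 6: unregister job_D -> active={job_A:*/5, job_B:*/6, job_C:*/4}
Op 7: register job_B */7 -> active={job_A:*/5, job_B:*/7, job_C:*/4}
Op 8: register job_C */6 -> active={job_A:*/5, job_B:*/7, job_C:*/6}
Op 9: unregister job_B -> active={job_A:*/5, job_C:*/6}
Op 10: unregister job_A -> active={job_C:*/6}
Final interval of job_C = 6
Next fire of job_C after T=79: (79//6+1)*6 = 84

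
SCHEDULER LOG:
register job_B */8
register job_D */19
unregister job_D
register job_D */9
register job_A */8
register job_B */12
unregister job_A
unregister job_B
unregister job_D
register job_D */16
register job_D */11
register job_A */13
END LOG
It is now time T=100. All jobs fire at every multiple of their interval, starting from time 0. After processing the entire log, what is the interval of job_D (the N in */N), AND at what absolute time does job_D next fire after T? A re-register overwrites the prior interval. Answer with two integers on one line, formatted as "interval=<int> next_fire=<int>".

Op 1: register job_B */8 -> active={job_B:*/8}
Op 2: register job_D */19 -> active={job_B:*/8, job_D:*/19}
Op 3: unregister job_D -> active={job_B:*/8}
Op 4: register job_D */9 -> active={job_B:*/8, job_D:*/9}
Op 5: register job_A */8 -> active={job_A:*/8, job_B:*/8, job_D:*/9}
Op 6: register job_B */12 -> active={job_A:*/8, job_B:*/12, job_D:*/9}
Op 7: unregister job_A -> active={job_B:*/12, job_D:*/9}
Op 8: unregister job_B -> active={job_D:*/9}
Op 9: unregister job_D -> active={}
Op 10: register job_D */16 -> active={job_D:*/16}
Op 11: register job_D */11 -> active={job_D:*/11}
Op 12: register job_A */13 -> active={job_A:*/13, job_D:*/11}
Final interval of job_D = 11
Next fire of job_D after T=100: (100//11+1)*11 = 110

Answer: interval=11 next_fire=110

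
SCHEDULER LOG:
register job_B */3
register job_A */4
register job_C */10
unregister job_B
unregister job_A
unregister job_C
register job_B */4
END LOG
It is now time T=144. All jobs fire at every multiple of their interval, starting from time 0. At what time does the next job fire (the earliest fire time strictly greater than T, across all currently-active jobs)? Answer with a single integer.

Answer: 148

Derivation:
Op 1: register job_B */3 -> active={job_B:*/3}
Op 2: register job_A */4 -> active={job_A:*/4, job_B:*/3}
Op 3: register job_C */10 -> active={job_A:*/4, job_B:*/3, job_C:*/10}
Op 4: unregister job_B -> active={job_A:*/4, job_C:*/10}
Op 5: unregister job_A -> active={job_C:*/10}
Op 6: unregister job_C -> active={}
Op 7: register job_B */4 -> active={job_B:*/4}
  job_B: interval 4, next fire after T=144 is 148
Earliest fire time = 148 (job job_B)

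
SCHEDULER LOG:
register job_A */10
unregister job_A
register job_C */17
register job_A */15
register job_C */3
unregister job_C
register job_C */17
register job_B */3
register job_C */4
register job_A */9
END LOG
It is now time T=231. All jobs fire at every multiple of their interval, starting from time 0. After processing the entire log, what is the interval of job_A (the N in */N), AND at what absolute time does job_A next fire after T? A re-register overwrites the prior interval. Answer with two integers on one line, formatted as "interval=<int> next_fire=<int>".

Answer: interval=9 next_fire=234

Derivation:
Op 1: register job_A */10 -> active={job_A:*/10}
Op 2: unregister job_A -> active={}
Op 3: register job_C */17 -> active={job_C:*/17}
Op 4: register job_A */15 -> active={job_A:*/15, job_C:*/17}
Op 5: register job_C */3 -> active={job_A:*/15, job_C:*/3}
Op 6: unregister job_C -> active={job_A:*/15}
Op 7: register job_C */17 -> active={job_A:*/15, job_C:*/17}
Op 8: register job_B */3 -> active={job_A:*/15, job_B:*/3, job_C:*/17}
Op 9: register job_C */4 -> active={job_A:*/15, job_B:*/3, job_C:*/4}
Op 10: register job_A */9 -> active={job_A:*/9, job_B:*/3, job_C:*/4}
Final interval of job_A = 9
Next fire of job_A after T=231: (231//9+1)*9 = 234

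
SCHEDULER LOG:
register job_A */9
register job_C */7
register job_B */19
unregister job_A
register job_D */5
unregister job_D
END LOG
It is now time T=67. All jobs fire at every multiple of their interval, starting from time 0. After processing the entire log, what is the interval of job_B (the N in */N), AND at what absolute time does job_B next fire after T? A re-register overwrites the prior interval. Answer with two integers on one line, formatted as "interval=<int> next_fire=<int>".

Op 1: register job_A */9 -> active={job_A:*/9}
Op 2: register job_C */7 -> active={job_A:*/9, job_C:*/7}
Op 3: register job_B */19 -> active={job_A:*/9, job_B:*/19, job_C:*/7}
Op 4: unregister job_A -> active={job_B:*/19, job_C:*/7}
Op 5: register job_D */5 -> active={job_B:*/19, job_C:*/7, job_D:*/5}
Op 6: unregister job_D -> active={job_B:*/19, job_C:*/7}
Final interval of job_B = 19
Next fire of job_B after T=67: (67//19+1)*19 = 76

Answer: interval=19 next_fire=76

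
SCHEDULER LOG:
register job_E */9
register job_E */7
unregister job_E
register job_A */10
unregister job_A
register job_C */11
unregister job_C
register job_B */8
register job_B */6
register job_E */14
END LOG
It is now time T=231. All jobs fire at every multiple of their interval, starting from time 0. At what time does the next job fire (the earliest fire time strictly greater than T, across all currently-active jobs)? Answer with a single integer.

Op 1: register job_E */9 -> active={job_E:*/9}
Op 2: register job_E */7 -> active={job_E:*/7}
Op 3: unregister job_E -> active={}
Op 4: register job_A */10 -> active={job_A:*/10}
Op 5: unregister job_A -> active={}
Op 6: register job_C */11 -> active={job_C:*/11}
Op 7: unregister job_C -> active={}
Op 8: register job_B */8 -> active={job_B:*/8}
Op 9: register job_B */6 -> active={job_B:*/6}
Op 10: register job_E */14 -> active={job_B:*/6, job_E:*/14}
  job_B: interval 6, next fire after T=231 is 234
  job_E: interval 14, next fire after T=231 is 238
Earliest fire time = 234 (job job_B)

Answer: 234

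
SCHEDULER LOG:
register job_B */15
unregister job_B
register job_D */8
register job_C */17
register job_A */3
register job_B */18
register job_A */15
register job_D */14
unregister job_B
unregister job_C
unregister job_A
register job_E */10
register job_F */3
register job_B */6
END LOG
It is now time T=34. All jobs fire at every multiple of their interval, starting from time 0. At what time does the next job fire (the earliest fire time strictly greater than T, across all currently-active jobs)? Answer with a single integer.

Answer: 36

Derivation:
Op 1: register job_B */15 -> active={job_B:*/15}
Op 2: unregister job_B -> active={}
Op 3: register job_D */8 -> active={job_D:*/8}
Op 4: register job_C */17 -> active={job_C:*/17, job_D:*/8}
Op 5: register job_A */3 -> active={job_A:*/3, job_C:*/17, job_D:*/8}
Op 6: register job_B */18 -> active={job_A:*/3, job_B:*/18, job_C:*/17, job_D:*/8}
Op 7: register job_A */15 -> active={job_A:*/15, job_B:*/18, job_C:*/17, job_D:*/8}
Op 8: register job_D */14 -> active={job_A:*/15, job_B:*/18, job_C:*/17, job_D:*/14}
Op 9: unregister job_B -> active={job_A:*/15, job_C:*/17, job_D:*/14}
Op 10: unregister job_C -> active={job_A:*/15, job_D:*/14}
Op 11: unregister job_A -> active={job_D:*/14}
Op 12: register job_E */10 -> active={job_D:*/14, job_E:*/10}
Op 13: register job_F */3 -> active={job_D:*/14, job_E:*/10, job_F:*/3}
Op 14: register job_B */6 -> active={job_B:*/6, job_D:*/14, job_E:*/10, job_F:*/3}
  job_B: interval 6, next fire after T=34 is 36
  job_D: interval 14, next fire after T=34 is 42
  job_E: interval 10, next fire after T=34 is 40
  job_F: interval 3, next fire after T=34 is 36
Earliest fire time = 36 (job job_B)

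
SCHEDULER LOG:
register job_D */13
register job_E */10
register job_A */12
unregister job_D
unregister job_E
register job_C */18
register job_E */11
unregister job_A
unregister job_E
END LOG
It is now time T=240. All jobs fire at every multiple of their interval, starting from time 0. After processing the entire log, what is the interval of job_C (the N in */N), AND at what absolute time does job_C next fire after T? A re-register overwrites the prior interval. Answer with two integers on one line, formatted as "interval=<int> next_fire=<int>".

Answer: interval=18 next_fire=252

Derivation:
Op 1: register job_D */13 -> active={job_D:*/13}
Op 2: register job_E */10 -> active={job_D:*/13, job_E:*/10}
Op 3: register job_A */12 -> active={job_A:*/12, job_D:*/13, job_E:*/10}
Op 4: unregister job_D -> active={job_A:*/12, job_E:*/10}
Op 5: unregister job_E -> active={job_A:*/12}
Op 6: register job_C */18 -> active={job_A:*/12, job_C:*/18}
Op 7: register job_E */11 -> active={job_A:*/12, job_C:*/18, job_E:*/11}
Op 8: unregister job_A -> active={job_C:*/18, job_E:*/11}
Op 9: unregister job_E -> active={job_C:*/18}
Final interval of job_C = 18
Next fire of job_C after T=240: (240//18+1)*18 = 252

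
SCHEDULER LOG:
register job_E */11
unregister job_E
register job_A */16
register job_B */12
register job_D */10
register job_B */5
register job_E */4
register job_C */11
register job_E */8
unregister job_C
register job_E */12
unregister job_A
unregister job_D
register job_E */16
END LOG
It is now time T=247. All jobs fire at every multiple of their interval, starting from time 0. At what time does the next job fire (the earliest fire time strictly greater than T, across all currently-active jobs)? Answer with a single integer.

Op 1: register job_E */11 -> active={job_E:*/11}
Op 2: unregister job_E -> active={}
Op 3: register job_A */16 -> active={job_A:*/16}
Op 4: register job_B */12 -> active={job_A:*/16, job_B:*/12}
Op 5: register job_D */10 -> active={job_A:*/16, job_B:*/12, job_D:*/10}
Op 6: register job_B */5 -> active={job_A:*/16, job_B:*/5, job_D:*/10}
Op 7: register job_E */4 -> active={job_A:*/16, job_B:*/5, job_D:*/10, job_E:*/4}
Op 8: register job_C */11 -> active={job_A:*/16, job_B:*/5, job_C:*/11, job_D:*/10, job_E:*/4}
Op 9: register job_E */8 -> active={job_A:*/16, job_B:*/5, job_C:*/11, job_D:*/10, job_E:*/8}
Op 10: unregister job_C -> active={job_A:*/16, job_B:*/5, job_D:*/10, job_E:*/8}
Op 11: register job_E */12 -> active={job_A:*/16, job_B:*/5, job_D:*/10, job_E:*/12}
Op 12: unregister job_A -> active={job_B:*/5, job_D:*/10, job_E:*/12}
Op 13: unregister job_D -> active={job_B:*/5, job_E:*/12}
Op 14: register job_E */16 -> active={job_B:*/5, job_E:*/16}
  job_B: interval 5, next fire after T=247 is 250
  job_E: interval 16, next fire after T=247 is 256
Earliest fire time = 250 (job job_B)

Answer: 250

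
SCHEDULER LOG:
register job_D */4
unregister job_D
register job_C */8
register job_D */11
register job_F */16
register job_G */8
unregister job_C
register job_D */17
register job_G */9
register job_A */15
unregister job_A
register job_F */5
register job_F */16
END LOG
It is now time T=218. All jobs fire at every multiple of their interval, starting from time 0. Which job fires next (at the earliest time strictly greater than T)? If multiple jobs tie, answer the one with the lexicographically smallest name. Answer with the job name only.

Answer: job_D

Derivation:
Op 1: register job_D */4 -> active={job_D:*/4}
Op 2: unregister job_D -> active={}
Op 3: register job_C */8 -> active={job_C:*/8}
Op 4: register job_D */11 -> active={job_C:*/8, job_D:*/11}
Op 5: register job_F */16 -> active={job_C:*/8, job_D:*/11, job_F:*/16}
Op 6: register job_G */8 -> active={job_C:*/8, job_D:*/11, job_F:*/16, job_G:*/8}
Op 7: unregister job_C -> active={job_D:*/11, job_F:*/16, job_G:*/8}
Op 8: register job_D */17 -> active={job_D:*/17, job_F:*/16, job_G:*/8}
Op 9: register job_G */9 -> active={job_D:*/17, job_F:*/16, job_G:*/9}
Op 10: register job_A */15 -> active={job_A:*/15, job_D:*/17, job_F:*/16, job_G:*/9}
Op 11: unregister job_A -> active={job_D:*/17, job_F:*/16, job_G:*/9}
Op 12: register job_F */5 -> active={job_D:*/17, job_F:*/5, job_G:*/9}
Op 13: register job_F */16 -> active={job_D:*/17, job_F:*/16, job_G:*/9}
  job_D: interval 17, next fire after T=218 is 221
  job_F: interval 16, next fire after T=218 is 224
  job_G: interval 9, next fire after T=218 is 225
Earliest = 221, winner (lex tiebreak) = job_D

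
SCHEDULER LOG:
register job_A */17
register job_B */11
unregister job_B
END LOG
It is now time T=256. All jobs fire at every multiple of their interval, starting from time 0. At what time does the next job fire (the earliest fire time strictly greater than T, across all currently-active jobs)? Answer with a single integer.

Op 1: register job_A */17 -> active={job_A:*/17}
Op 2: register job_B */11 -> active={job_A:*/17, job_B:*/11}
Op 3: unregister job_B -> active={job_A:*/17}
  job_A: interval 17, next fire after T=256 is 272
Earliest fire time = 272 (job job_A)

Answer: 272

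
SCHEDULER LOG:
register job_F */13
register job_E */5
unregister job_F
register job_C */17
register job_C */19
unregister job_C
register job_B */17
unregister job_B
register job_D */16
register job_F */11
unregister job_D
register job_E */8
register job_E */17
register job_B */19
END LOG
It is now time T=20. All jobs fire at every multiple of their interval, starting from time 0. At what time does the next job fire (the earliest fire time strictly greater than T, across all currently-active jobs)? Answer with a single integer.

Answer: 22

Derivation:
Op 1: register job_F */13 -> active={job_F:*/13}
Op 2: register job_E */5 -> active={job_E:*/5, job_F:*/13}
Op 3: unregister job_F -> active={job_E:*/5}
Op 4: register job_C */17 -> active={job_C:*/17, job_E:*/5}
Op 5: register job_C */19 -> active={job_C:*/19, job_E:*/5}
Op 6: unregister job_C -> active={job_E:*/5}
Op 7: register job_B */17 -> active={job_B:*/17, job_E:*/5}
Op 8: unregister job_B -> active={job_E:*/5}
Op 9: register job_D */16 -> active={job_D:*/16, job_E:*/5}
Op 10: register job_F */11 -> active={job_D:*/16, job_E:*/5, job_F:*/11}
Op 11: unregister job_D -> active={job_E:*/5, job_F:*/11}
Op 12: register job_E */8 -> active={job_E:*/8, job_F:*/11}
Op 13: register job_E */17 -> active={job_E:*/17, job_F:*/11}
Op 14: register job_B */19 -> active={job_B:*/19, job_E:*/17, job_F:*/11}
  job_B: interval 19, next fire after T=20 is 38
  job_E: interval 17, next fire after T=20 is 34
  job_F: interval 11, next fire after T=20 is 22
Earliest fire time = 22 (job job_F)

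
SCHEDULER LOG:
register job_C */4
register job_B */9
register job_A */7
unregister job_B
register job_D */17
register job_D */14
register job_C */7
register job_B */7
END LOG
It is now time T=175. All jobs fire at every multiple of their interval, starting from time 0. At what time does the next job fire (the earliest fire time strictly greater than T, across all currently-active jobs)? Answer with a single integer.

Answer: 182

Derivation:
Op 1: register job_C */4 -> active={job_C:*/4}
Op 2: register job_B */9 -> active={job_B:*/9, job_C:*/4}
Op 3: register job_A */7 -> active={job_A:*/7, job_B:*/9, job_C:*/4}
Op 4: unregister job_B -> active={job_A:*/7, job_C:*/4}
Op 5: register job_D */17 -> active={job_A:*/7, job_C:*/4, job_D:*/17}
Op 6: register job_D */14 -> active={job_A:*/7, job_C:*/4, job_D:*/14}
Op 7: register job_C */7 -> active={job_A:*/7, job_C:*/7, job_D:*/14}
Op 8: register job_B */7 -> active={job_A:*/7, job_B:*/7, job_C:*/7, job_D:*/14}
  job_A: interval 7, next fire after T=175 is 182
  job_B: interval 7, next fire after T=175 is 182
  job_C: interval 7, next fire after T=175 is 182
  job_D: interval 14, next fire after T=175 is 182
Earliest fire time = 182 (job job_A)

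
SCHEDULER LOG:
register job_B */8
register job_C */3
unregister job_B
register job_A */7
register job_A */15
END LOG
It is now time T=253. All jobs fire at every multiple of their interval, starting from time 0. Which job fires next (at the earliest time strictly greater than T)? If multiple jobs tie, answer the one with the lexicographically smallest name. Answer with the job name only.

Answer: job_A

Derivation:
Op 1: register job_B */8 -> active={job_B:*/8}
Op 2: register job_C */3 -> active={job_B:*/8, job_C:*/3}
Op 3: unregister job_B -> active={job_C:*/3}
Op 4: register job_A */7 -> active={job_A:*/7, job_C:*/3}
Op 5: register job_A */15 -> active={job_A:*/15, job_C:*/3}
  job_A: interval 15, next fire after T=253 is 255
  job_C: interval 3, next fire after T=253 is 255
Earliest = 255, winner (lex tiebreak) = job_A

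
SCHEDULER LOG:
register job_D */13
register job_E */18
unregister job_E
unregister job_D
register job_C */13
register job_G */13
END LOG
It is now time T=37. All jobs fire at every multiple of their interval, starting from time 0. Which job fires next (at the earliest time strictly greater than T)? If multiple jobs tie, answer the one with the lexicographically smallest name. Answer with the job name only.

Op 1: register job_D */13 -> active={job_D:*/13}
Op 2: register job_E */18 -> active={job_D:*/13, job_E:*/18}
Op 3: unregister job_E -> active={job_D:*/13}
Op 4: unregister job_D -> active={}
Op 5: register job_C */13 -> active={job_C:*/13}
Op 6: register job_G */13 -> active={job_C:*/13, job_G:*/13}
  job_C: interval 13, next fire after T=37 is 39
  job_G: interval 13, next fire after T=37 is 39
Earliest = 39, winner (lex tiebreak) = job_C

Answer: job_C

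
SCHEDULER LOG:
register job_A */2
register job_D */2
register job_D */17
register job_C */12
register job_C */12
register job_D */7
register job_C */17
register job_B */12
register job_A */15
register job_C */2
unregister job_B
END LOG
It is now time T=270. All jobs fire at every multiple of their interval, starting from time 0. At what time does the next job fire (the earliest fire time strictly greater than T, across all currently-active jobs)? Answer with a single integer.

Op 1: register job_A */2 -> active={job_A:*/2}
Op 2: register job_D */2 -> active={job_A:*/2, job_D:*/2}
Op 3: register job_D */17 -> active={job_A:*/2, job_D:*/17}
Op 4: register job_C */12 -> active={job_A:*/2, job_C:*/12, job_D:*/17}
Op 5: register job_C */12 -> active={job_A:*/2, job_C:*/12, job_D:*/17}
Op 6: register job_D */7 -> active={job_A:*/2, job_C:*/12, job_D:*/7}
Op 7: register job_C */17 -> active={job_A:*/2, job_C:*/17, job_D:*/7}
Op 8: register job_B */12 -> active={job_A:*/2, job_B:*/12, job_C:*/17, job_D:*/7}
Op 9: register job_A */15 -> active={job_A:*/15, job_B:*/12, job_C:*/17, job_D:*/7}
Op 10: register job_C */2 -> active={job_A:*/15, job_B:*/12, job_C:*/2, job_D:*/7}
Op 11: unregister job_B -> active={job_A:*/15, job_C:*/2, job_D:*/7}
  job_A: interval 15, next fire after T=270 is 285
  job_C: interval 2, next fire after T=270 is 272
  job_D: interval 7, next fire after T=270 is 273
Earliest fire time = 272 (job job_C)

Answer: 272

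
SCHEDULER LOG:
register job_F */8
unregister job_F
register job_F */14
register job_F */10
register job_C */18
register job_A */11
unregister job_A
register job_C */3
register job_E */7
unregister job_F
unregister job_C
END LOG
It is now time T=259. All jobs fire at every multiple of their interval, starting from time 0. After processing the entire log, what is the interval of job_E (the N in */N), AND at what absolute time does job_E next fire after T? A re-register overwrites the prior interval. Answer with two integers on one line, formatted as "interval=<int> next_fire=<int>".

Answer: interval=7 next_fire=266

Derivation:
Op 1: register job_F */8 -> active={job_F:*/8}
Op 2: unregister job_F -> active={}
Op 3: register job_F */14 -> active={job_F:*/14}
Op 4: register job_F */10 -> active={job_F:*/10}
Op 5: register job_C */18 -> active={job_C:*/18, job_F:*/10}
Op 6: register job_A */11 -> active={job_A:*/11, job_C:*/18, job_F:*/10}
Op 7: unregister job_A -> active={job_C:*/18, job_F:*/10}
Op 8: register job_C */3 -> active={job_C:*/3, job_F:*/10}
Op 9: register job_E */7 -> active={job_C:*/3, job_E:*/7, job_F:*/10}
Op 10: unregister job_F -> active={job_C:*/3, job_E:*/7}
Op 11: unregister job_C -> active={job_E:*/7}
Final interval of job_E = 7
Next fire of job_E after T=259: (259//7+1)*7 = 266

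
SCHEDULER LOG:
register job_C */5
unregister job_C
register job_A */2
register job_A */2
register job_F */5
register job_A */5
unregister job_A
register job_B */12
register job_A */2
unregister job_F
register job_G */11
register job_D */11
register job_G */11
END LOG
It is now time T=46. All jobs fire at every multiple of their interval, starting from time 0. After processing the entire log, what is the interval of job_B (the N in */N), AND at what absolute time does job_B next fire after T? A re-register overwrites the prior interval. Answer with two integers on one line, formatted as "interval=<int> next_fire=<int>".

Answer: interval=12 next_fire=48

Derivation:
Op 1: register job_C */5 -> active={job_C:*/5}
Op 2: unregister job_C -> active={}
Op 3: register job_A */2 -> active={job_A:*/2}
Op 4: register job_A */2 -> active={job_A:*/2}
Op 5: register job_F */5 -> active={job_A:*/2, job_F:*/5}
Op 6: register job_A */5 -> active={job_A:*/5, job_F:*/5}
Op 7: unregister job_A -> active={job_F:*/5}
Op 8: register job_B */12 -> active={job_B:*/12, job_F:*/5}
Op 9: register job_A */2 -> active={job_A:*/2, job_B:*/12, job_F:*/5}
Op 10: unregister job_F -> active={job_A:*/2, job_B:*/12}
Op 11: register job_G */11 -> active={job_A:*/2, job_B:*/12, job_G:*/11}
Op 12: register job_D */11 -> active={job_A:*/2, job_B:*/12, job_D:*/11, job_G:*/11}
Op 13: register job_G */11 -> active={job_A:*/2, job_B:*/12, job_D:*/11, job_G:*/11}
Final interval of job_B = 12
Next fire of job_B after T=46: (46//12+1)*12 = 48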